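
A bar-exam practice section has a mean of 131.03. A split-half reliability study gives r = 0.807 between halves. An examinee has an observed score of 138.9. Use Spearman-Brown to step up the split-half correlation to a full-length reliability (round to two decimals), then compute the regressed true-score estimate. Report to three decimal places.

Spearman-Brown: ρ = 2r/(1 + r) = 2(0.807)/(1 + 0.807) = 1.6140/1.807 = 0.8932 → 0.89
Regress the observed score toward the mean by the unreliability: T̂ = 0.89·138.9 + 0.11·131.03 = 123.621 + 14.4133 = 138.0343.

138.034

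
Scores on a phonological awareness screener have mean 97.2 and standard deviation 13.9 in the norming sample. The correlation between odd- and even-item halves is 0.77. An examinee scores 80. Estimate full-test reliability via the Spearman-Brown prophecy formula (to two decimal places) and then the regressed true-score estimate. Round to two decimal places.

82.24

Spearman-Brown: ρ = 2r/(1 + r) = 2(0.77)/(1 + 0.77) = 1.540/1.77 = 0.8701 → 0.87
T̂ = 0.87(80) + 0.13(97.2) = 69.60 + 12.636 = 82.236 → 82.24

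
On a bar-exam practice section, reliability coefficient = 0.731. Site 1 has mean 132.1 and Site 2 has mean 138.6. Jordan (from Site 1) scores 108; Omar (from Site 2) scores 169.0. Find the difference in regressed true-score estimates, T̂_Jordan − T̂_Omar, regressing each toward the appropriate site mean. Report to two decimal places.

T̂_Jordan = 0.731(108) + 0.269(132.1) = 114.4829
T̂_Omar = 0.731(169.0) + 0.269(138.6) = 160.8224
Difference = 114.4829 − 160.8224 = -46.3395

-46.34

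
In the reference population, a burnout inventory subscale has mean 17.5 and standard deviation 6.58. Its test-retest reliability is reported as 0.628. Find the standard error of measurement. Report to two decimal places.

4.01

SEM = SD · √(1 − ρ) = 6.58 × √0.372 = 6.58 × 0.6099 = 4.013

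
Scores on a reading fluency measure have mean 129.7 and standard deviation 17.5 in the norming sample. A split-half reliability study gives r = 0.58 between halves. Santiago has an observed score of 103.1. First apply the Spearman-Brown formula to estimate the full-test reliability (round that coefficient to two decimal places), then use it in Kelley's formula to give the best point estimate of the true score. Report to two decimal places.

110.28

Spearman-Brown: ρ = 2r/(1 + r) = 2(0.58)/(1 + 0.58) = 1.160/1.58 = 0.7342 → 0.73
T̂ = 0.73(103.1) + 0.27(129.7) = 75.263 + 35.019 = 110.282 → 110.28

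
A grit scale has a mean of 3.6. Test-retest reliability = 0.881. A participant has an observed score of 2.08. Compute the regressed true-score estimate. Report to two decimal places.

2.26

T̂ = 0.881(2.08) + 0.119(3.6) = 1.83248 + 0.4284 = 2.261 → 2.26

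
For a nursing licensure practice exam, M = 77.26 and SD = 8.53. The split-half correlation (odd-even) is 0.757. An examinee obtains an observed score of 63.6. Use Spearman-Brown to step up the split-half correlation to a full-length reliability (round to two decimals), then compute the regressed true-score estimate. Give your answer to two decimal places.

65.51

Spearman-Brown: ρ = 2r/(1 + r) = 2(0.757)/(1 + 0.757) = 1.5140/1.757 = 0.8617 → 0.86
T̂ = ρX + (1 − ρ)μ
  = 0.86 × 63.6 + 0.14 × 77.26
  = 54.696 + 10.8164
  = 65.512
  ≈ 65.51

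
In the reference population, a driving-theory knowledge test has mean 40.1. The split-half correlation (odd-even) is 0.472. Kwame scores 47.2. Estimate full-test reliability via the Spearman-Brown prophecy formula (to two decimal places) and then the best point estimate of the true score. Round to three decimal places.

44.644

Spearman-Brown: ρ = 2r/(1 + r) = 2(0.472)/(1 + 0.472) = 0.9440/1.472 = 0.6413 → 0.64
T̂ = 0.64(47.2) + 0.36(40.1) = 30.208 + 14.436 = 44.6440 → 44.644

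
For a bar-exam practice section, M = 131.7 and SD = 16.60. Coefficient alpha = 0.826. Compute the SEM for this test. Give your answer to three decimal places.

SEM = SD · √(1 − ρ) = 16.60 × √0.174 = 16.60 × 0.4171 = 6.9244

6.924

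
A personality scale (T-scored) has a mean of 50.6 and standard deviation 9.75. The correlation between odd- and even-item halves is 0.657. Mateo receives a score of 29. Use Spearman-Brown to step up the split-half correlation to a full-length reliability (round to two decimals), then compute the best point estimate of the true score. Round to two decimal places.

33.54

Spearman-Brown: ρ = 2r/(1 + r) = 2(0.657)/(1 + 0.657) = 1.3140/1.657 = 0.7930 → 0.79
T̂ = 0.79(29) + 0.21(50.6) = 22.91 + 10.626 = 33.536 → 33.54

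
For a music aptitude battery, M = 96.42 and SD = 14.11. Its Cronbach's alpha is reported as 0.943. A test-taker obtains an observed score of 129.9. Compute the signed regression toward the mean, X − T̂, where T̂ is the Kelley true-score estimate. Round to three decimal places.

T̂ = 0.943(129.9) + 0.057(96.42) = 122.4957 + 5.49594 = 127.99164 → 127.9916
X − T̂ = 129.9 − 127.9916 = 1.9084 → 1.908

1.908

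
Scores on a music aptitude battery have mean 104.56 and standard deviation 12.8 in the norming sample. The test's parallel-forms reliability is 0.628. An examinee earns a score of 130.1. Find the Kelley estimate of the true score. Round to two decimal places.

T̂ = 0.628(130.1) + 0.372(104.56) = 81.7028 + 38.89632 = 120.599 → 120.60

120.60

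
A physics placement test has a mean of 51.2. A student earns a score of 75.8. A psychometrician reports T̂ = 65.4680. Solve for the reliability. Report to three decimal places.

T̂ = ρX + (1 − ρ)μ  ⇒  T̂ − μ = ρ(X − μ)
ρ = (T̂ − μ)/(X − μ) = (65.4680 − 51.2) / (75.8 − 51.2) = 14.2680 / 24.6 = 0.58000

0.580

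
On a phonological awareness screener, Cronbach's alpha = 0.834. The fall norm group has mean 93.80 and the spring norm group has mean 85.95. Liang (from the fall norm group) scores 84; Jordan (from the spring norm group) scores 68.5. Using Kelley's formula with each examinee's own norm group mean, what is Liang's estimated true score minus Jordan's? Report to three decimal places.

T̂_Liang = 0.834(84) + 0.166(93.80) = 85.62680
T̂_Jordan = 0.834(68.5) + 0.166(85.95) = 71.39670
Difference = 85.62680 − 71.39670 = 14.23010

14.230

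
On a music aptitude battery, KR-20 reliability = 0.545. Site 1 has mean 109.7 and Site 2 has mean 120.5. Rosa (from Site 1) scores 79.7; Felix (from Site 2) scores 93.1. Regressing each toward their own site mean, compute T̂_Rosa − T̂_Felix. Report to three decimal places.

T̂_Rosa = 0.545(79.7) + 0.455(109.7) = 93.35000
T̂_Felix = 0.545(93.1) + 0.455(120.5) = 105.56700
Difference = 93.35000 − 105.56700 = -12.21700

-12.217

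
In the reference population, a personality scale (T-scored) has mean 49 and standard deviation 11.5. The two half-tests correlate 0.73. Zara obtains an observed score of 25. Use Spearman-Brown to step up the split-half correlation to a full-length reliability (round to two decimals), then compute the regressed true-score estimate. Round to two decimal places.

Spearman-Brown: ρ = 2r/(1 + r) = 2(0.73)/(1 + 0.73) = 1.460/1.73 = 0.8439 → 0.84
T̂ = 0.84(25) + 0.16(49) = 21.00 + 7.84 = 28.840 → 28.84

28.84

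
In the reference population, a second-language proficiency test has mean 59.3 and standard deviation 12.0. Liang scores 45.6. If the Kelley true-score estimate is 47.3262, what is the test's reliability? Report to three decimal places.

0.874

T̂ = ρX + (1 − ρ)μ  ⇒  T̂ − μ = ρ(X − μ)
ρ = (T̂ − μ)/(X − μ) = (47.3262 − 59.3) / (45.6 − 59.3) = -11.9738 / -13.7 = 0.87400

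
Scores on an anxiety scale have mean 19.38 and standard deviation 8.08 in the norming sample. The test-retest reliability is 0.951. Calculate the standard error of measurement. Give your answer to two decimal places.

SEM = SD · √(1 − ρ) = 8.08 × √0.049 = 8.08 × 0.2214 = 1.789

1.79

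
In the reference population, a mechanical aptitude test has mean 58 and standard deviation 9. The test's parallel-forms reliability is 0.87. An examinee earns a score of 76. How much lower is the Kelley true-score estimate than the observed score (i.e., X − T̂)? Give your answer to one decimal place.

2.3

T̂ = 0.87(76) + 0.13(58) = 66.12 + 7.54 = 73.660 → 73.66
X − T̂ = 76 − 73.66 = 2.34 → 2.3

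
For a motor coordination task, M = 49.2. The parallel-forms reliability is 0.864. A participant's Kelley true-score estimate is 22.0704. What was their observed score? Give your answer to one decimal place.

T̂ = ρX + (1 − ρ)μ  ⇒  X = (T̂ − (1 − ρ)μ) / ρ
X = (22.0704 − 0.136 × 49.2) / 0.864 = (22.0704 − 6.6912) / 0.864 = 15.3792 / 0.864 = 17.800

17.8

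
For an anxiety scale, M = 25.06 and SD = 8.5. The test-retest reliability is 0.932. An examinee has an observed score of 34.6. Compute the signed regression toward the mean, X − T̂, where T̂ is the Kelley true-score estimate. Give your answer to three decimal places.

0.649

Kelley's formula gives T̂ = 0.932·34.6 + 0.068·25.06 = 32.2472 + 1.70408 = 33.95128.
X − T̂ = 34.6 − 33.9513 = 0.6487 → 0.649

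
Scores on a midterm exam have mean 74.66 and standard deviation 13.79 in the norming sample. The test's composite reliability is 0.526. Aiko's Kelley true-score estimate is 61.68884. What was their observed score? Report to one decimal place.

50.0

T̂ = ρX + (1 − ρ)μ  ⇒  X = (T̂ − (1 − ρ)μ) / ρ
X = (61.68884 − 0.474 × 74.66) / 0.526 = (61.68884 − 35.38884) / 0.526 = 26.30000 / 0.526 = 50.000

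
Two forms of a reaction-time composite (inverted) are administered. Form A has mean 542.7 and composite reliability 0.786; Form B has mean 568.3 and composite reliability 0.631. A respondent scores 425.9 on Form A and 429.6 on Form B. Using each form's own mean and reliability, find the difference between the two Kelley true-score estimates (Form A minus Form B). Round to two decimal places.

-29.89

T̂_A = 0.786(425.9) + 0.214(542.7) = 450.8952
T̂_B = 0.631(429.6) + 0.369(568.3) = 480.7803
T̂_A − T̂_B = -29.8851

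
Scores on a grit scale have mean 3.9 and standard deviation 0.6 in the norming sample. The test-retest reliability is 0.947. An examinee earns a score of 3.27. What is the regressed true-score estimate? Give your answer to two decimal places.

T̂ = 0.947(3.27) + 0.053(3.9) = 3.09669 + 0.2067 = 3.303 → 3.30

3.30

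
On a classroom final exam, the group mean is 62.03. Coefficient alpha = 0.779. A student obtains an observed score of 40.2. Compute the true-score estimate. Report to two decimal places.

45.02

Weight the observed score by reliability and the mean by (1 − reliability): T̂ = 0.779·40.2 + 0.221·62.03 = 31.3158 + 13.70863 = 45.024.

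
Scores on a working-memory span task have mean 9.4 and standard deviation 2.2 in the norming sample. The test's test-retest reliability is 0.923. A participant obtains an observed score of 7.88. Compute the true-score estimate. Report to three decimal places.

T̂ = 0.923(7.88) + 0.077(9.4) = 7.27324 + 0.7238 = 7.9970 → 7.997

7.997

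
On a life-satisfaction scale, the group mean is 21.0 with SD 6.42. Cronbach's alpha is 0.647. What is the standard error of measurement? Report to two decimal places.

SEM = SD · √(1 − ρ) = 6.42 × √0.353 = 6.42 × 0.5941 = 3.814

3.81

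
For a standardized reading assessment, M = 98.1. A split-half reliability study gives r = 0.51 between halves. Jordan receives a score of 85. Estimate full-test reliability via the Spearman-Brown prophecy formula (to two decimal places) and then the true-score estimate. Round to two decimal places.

89.19

Spearman-Brown: ρ = 2r/(1 + r) = 2(0.51)/(1 + 0.51) = 1.020/1.51 = 0.6755 → 0.68
T̂ = ρX + (1 − ρ)μ
  = 0.68 × 85 + 0.32 × 98.1
  = 57.80 + 31.392
  = 89.192
  ≈ 89.19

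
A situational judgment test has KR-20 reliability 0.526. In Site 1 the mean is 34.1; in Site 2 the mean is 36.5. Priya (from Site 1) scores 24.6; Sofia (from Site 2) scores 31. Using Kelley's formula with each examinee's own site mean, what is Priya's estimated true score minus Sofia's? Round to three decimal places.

T̂_Priya = 0.526(24.6) + 0.474(34.1) = 29.10300
T̂_Sofia = 0.526(31) + 0.474(36.5) = 33.60700
Difference = 29.10300 − 33.60700 = -4.50400

-4.504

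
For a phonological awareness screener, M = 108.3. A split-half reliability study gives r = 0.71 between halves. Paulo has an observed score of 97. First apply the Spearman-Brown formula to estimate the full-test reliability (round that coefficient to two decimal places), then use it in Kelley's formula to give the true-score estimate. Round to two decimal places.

98.92

Spearman-Brown: ρ = 2r/(1 + r) = 2(0.71)/(1 + 0.71) = 1.420/1.71 = 0.8304 → 0.83
T̂ = 0.83(97) + 0.17(108.3) = 80.51 + 18.411 = 98.921 → 98.92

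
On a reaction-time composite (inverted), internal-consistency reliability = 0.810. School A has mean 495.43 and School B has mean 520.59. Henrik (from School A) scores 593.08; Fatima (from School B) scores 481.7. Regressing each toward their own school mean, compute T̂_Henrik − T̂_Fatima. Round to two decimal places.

85.44

T̂_Henrik = 0.810(593.08) + 0.190(495.43) = 574.5265
T̂_Fatima = 0.810(481.7) + 0.190(520.59) = 489.0891
Difference = 574.5265 − 489.0891 = 85.4374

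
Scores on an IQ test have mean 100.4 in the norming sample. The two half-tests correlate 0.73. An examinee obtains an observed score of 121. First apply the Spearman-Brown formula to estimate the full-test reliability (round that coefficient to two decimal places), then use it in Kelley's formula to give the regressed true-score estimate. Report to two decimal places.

117.70

Spearman-Brown: ρ = 2r/(1 + r) = 2(0.73)/(1 + 0.73) = 1.460/1.73 = 0.8439 → 0.84
T̂ = 0.84(121) + 0.16(100.4) = 101.64 + 16.064 = 117.704 → 117.70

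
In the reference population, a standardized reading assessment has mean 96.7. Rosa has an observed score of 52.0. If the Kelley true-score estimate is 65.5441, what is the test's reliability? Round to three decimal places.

T̂ = ρX + (1 − ρ)μ  ⇒  T̂ − μ = ρ(X − μ)
ρ = (T̂ − μ)/(X − μ) = (65.5441 − 96.7) / (52.0 − 96.7) = -31.1559 / -44.7 = 0.69700

0.697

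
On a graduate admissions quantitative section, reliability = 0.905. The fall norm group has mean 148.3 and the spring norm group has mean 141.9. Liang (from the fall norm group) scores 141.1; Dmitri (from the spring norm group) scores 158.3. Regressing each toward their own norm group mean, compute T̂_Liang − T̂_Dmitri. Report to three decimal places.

-14.958

T̂_Liang = 0.905(141.1) + 0.095(148.3) = 141.78400
T̂_Dmitri = 0.905(158.3) + 0.095(141.9) = 156.74200
Difference = 141.78400 − 156.74200 = -14.95800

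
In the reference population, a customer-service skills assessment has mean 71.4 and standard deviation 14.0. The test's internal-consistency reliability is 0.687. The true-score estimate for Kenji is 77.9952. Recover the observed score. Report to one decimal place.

81.0

T̂ = ρX + (1 − ρ)μ  ⇒  X = (T̂ − (1 − ρ)μ) / ρ
X = (77.9952 − 0.313 × 71.4) / 0.687 = (77.9952 − 22.3482) / 0.687 = 55.6470 / 0.687 = 81.000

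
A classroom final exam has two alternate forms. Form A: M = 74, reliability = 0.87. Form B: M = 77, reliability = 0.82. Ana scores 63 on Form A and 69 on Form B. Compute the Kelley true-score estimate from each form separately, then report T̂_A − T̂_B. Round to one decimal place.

-6.0

T̂_A = 0.87(63) + 0.13(74) = 64.430
T̂_B = 0.82(69) + 0.18(77) = 70.440
T̂_A − T̂_B = -6.010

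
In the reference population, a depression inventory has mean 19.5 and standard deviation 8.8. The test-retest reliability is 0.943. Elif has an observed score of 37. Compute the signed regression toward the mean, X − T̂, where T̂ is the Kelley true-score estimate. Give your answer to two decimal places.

1.00

T̂ = ρX + (1 − ρ)μ
  = 0.943 × 37 + 0.057 × 19.5
  = 34.891 + 1.1115
  = 36.0025
  ≈ 36.002
X − T̂ = 37 − 36.002 = 0.998 → 1.00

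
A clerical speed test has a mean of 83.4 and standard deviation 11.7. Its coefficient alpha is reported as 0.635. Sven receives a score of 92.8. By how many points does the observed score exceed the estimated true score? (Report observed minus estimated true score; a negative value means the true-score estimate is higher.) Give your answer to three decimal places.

3.431

Weight the observed score by reliability and the mean by (1 − reliability): T̂ = 0.635·92.8 + 0.365·83.4 = 58.9280 + 30.4410 = 89.36900.
X − T̂ = 92.8 − 89.3690 = 3.4310 → 3.431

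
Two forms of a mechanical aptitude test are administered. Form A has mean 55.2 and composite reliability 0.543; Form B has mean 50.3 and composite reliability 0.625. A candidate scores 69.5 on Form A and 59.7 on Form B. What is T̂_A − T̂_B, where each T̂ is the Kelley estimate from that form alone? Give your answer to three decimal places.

T̂_A = 0.543(69.5) + 0.457(55.2) = 62.96490
T̂_B = 0.625(59.7) + 0.375(50.3) = 56.17500
T̂_A − T̂_B = 6.78990

6.790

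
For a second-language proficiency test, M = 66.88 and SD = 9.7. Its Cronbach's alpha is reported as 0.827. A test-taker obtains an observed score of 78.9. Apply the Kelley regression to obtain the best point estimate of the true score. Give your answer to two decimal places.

76.82

T̂ = ρX + (1 − ρ)μ
  = 0.827 × 78.9 + 0.173 × 66.88
  = 65.2503 + 11.57024
  = 76.821
  ≈ 76.82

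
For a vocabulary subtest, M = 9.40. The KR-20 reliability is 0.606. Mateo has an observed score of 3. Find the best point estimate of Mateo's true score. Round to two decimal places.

T̂ = ρX + (1 − ρ)μ
  = 0.606 × 3 + 0.394 × 9.40
  = 1.818 + 3.70360
  = 5.522
  ≈ 5.52

5.52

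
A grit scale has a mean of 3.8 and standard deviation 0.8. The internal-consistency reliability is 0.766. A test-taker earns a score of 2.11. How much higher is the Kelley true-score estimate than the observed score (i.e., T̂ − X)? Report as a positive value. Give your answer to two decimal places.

0.40

T̂ = ρX + (1 − ρ)μ
  = 0.766 × 2.11 + 0.234 × 3.8
  = 1.61626 + 0.8892
  = 2.5055
  ≈ 2.505
T̂ − X = 2.505 − 2.11 = 0.395 → 0.40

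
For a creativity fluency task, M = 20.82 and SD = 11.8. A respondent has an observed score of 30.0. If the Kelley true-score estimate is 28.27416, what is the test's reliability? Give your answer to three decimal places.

0.812

T̂ = ρX + (1 − ρ)μ  ⇒  T̂ − μ = ρ(X − μ)
ρ = (T̂ − μ)/(X − μ) = (28.27416 − 20.82) / (30.0 − 20.82) = 7.45416 / 9.18 = 0.81200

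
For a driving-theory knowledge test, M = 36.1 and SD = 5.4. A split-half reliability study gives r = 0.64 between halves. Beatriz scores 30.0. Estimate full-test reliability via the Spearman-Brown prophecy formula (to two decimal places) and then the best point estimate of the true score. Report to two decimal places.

Spearman-Brown: ρ = 2r/(1 + r) = 2(0.64)/(1 + 0.64) = 1.280/1.64 = 0.7805 → 0.78
T̂ = ρX + (1 − ρ)μ
  = 0.78 × 30.0 + 0.22 × 36.1
  = 23.400 + 7.942
  = 31.342
  ≈ 31.34

31.34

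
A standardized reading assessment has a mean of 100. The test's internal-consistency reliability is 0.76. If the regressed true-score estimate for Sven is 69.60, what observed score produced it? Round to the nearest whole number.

60

T̂ = ρX + (1 − ρ)μ  ⇒  X = (T̂ − (1 − ρ)μ) / ρ
X = (69.60 − 0.24 × 100) / 0.76 = (69.60 − 24.00) / 0.76 = 45.60 / 0.76 = 60.00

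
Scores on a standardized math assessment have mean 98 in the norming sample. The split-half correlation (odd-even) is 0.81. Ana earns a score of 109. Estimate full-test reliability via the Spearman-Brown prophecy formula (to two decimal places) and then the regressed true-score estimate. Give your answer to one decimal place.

107.9

Spearman-Brown: ρ = 2r/(1 + r) = 2(0.81)/(1 + 0.81) = 1.620/1.81 = 0.8950 → 0.90
Kelley's formula gives T̂ = 0.90·109 + 0.10·98 = 98.10 + 9.80 = 107.90.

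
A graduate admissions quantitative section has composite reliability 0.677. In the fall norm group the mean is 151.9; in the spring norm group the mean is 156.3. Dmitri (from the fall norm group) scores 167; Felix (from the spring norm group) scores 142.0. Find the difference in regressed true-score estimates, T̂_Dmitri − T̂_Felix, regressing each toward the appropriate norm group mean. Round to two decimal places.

T̂_Dmitri = 0.677(167) + 0.323(151.9) = 162.1227
T̂_Felix = 0.677(142.0) + 0.323(156.3) = 146.6189
Difference = 162.1227 − 146.6189 = 15.5038

15.50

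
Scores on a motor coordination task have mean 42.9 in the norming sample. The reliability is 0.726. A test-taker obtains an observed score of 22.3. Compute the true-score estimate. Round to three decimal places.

27.944

T̂ = ρX + (1 − ρ)μ
  = 0.726 × 22.3 + 0.274 × 42.9
  = 16.1898 + 11.7546
  = 27.9444
  ≈ 27.944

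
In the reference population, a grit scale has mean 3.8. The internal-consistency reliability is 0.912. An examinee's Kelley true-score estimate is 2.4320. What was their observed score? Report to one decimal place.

T̂ = ρX + (1 − ρ)μ  ⇒  X = (T̂ − (1 − ρ)μ) / ρ
X = (2.4320 − 0.088 × 3.8) / 0.912 = (2.4320 − 0.3344) / 0.912 = 2.0976 / 0.912 = 2.300

2.3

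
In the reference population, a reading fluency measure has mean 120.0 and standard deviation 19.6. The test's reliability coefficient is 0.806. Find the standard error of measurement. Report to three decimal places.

8.633

SEM = SD · √(1 − ρ) = 19.6 × √0.194 = 19.6 × 0.4405 = 8.6329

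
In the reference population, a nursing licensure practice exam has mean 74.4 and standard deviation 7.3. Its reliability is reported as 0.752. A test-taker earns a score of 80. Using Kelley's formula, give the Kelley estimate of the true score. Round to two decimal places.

T̂ = ρX + (1 − ρ)μ
  = 0.752 × 80 + 0.248 × 74.4
  = 60.160 + 18.4512
  = 78.611
  ≈ 78.61

78.61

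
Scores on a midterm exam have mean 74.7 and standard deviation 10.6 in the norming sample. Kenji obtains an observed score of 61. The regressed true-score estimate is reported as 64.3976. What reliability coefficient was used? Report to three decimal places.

0.752

T̂ = ρX + (1 − ρ)μ  ⇒  T̂ − μ = ρ(X − μ)
ρ = (T̂ − μ)/(X − μ) = (64.3976 − 74.7) / (61 − 74.7) = -10.3024 / -13.7 = 0.75200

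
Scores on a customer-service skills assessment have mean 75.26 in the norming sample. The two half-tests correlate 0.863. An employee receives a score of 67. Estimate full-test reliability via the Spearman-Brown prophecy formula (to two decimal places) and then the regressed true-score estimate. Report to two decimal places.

67.58

Spearman-Brown: ρ = 2r/(1 + r) = 2(0.863)/(1 + 0.863) = 1.7260/1.863 = 0.9265 → 0.93
T̂ = ρX + (1 − ρ)μ
  = 0.93 × 67 + 0.07 × 75.26
  = 62.31 + 5.2682
  = 67.578
  ≈ 67.58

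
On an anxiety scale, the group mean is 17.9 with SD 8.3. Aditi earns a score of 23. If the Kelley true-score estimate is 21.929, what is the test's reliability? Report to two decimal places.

T̂ = ρX + (1 − ρ)μ  ⇒  T̂ − μ = ρ(X − μ)
ρ = (T̂ − μ)/(X − μ) = (21.929 − 17.9) / (23 − 17.9) = 4.029 / 5.1 = 0.7900

0.79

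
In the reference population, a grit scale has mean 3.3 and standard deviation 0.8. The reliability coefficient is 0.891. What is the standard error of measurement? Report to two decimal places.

SEM = SD · √(1 − ρ) = 0.8 × √0.109 = 0.8 × 0.3302 = 0.264

0.26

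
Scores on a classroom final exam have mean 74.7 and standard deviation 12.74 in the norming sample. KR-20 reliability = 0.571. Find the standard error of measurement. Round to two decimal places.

SEM = SD · √(1 − ρ) = 12.74 × √0.429 = 12.74 × 0.6550 = 8.344

8.34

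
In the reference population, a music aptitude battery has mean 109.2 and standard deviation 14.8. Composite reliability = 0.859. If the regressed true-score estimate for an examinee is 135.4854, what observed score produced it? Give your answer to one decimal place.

139.8

T̂ = ρX + (1 − ρ)μ  ⇒  X = (T̂ − (1 − ρ)μ) / ρ
X = (135.4854 − 0.141 × 109.2) / 0.859 = (135.4854 − 15.3972) / 0.859 = 120.0882 / 0.859 = 139.800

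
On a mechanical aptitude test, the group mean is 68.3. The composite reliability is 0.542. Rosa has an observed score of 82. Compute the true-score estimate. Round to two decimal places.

75.73

T̂ = ρX + (1 − ρ)μ
  = 0.542 × 82 + 0.458 × 68.3
  = 44.444 + 31.2814
  = 75.725
  ≈ 75.73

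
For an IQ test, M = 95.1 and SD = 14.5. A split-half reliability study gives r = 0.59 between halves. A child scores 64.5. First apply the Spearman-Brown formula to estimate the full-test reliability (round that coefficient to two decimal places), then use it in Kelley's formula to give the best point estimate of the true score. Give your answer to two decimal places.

Spearman-Brown: ρ = 2r/(1 + r) = 2(0.59)/(1 + 0.59) = 1.180/1.59 = 0.7421 → 0.74
Regress the observed score toward the mean by the unreliability: T̂ = 0.74·64.5 + 0.26·95.1 = 47.730 + 24.726 = 72.456.

72.46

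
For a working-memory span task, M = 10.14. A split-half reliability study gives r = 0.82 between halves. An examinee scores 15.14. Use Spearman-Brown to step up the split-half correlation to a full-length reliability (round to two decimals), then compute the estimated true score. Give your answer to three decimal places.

14.640

Spearman-Brown: ρ = 2r/(1 + r) = 2(0.82)/(1 + 0.82) = 1.640/1.82 = 0.9011 → 0.90
Weight the observed score by reliability and the mean by (1 − reliability): T̂ = 0.90·15.14 + 0.10·10.14 = 13.6260 + 1.0140 = 14.6400.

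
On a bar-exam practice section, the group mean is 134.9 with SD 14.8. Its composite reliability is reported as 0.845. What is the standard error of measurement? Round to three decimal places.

5.827

SEM = SD · √(1 − ρ) = 14.8 × √0.155 = 14.8 × 0.3937 = 5.8268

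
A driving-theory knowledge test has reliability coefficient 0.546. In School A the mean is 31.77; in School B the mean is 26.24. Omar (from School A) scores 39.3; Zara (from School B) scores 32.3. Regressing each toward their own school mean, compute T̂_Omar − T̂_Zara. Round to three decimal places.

6.333

T̂_Omar = 0.546(39.3) + 0.454(31.77) = 35.88138
T̂_Zara = 0.546(32.3) + 0.454(26.24) = 29.54876
Difference = 35.88138 − 29.54876 = 6.33262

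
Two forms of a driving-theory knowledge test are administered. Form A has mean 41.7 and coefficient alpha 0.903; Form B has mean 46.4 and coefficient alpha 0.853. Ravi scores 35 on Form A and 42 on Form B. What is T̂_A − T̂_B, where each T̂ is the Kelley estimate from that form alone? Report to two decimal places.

T̂_A = 0.903(35) + 0.097(41.7) = 35.6499
T̂_B = 0.853(42) + 0.147(46.4) = 42.6468
T̂_A − T̂_B = -6.9969

-7.00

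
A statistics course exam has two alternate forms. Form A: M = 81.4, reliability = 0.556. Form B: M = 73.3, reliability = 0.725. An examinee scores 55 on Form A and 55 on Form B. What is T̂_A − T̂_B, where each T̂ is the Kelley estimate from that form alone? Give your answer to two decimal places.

T̂_A = 0.556(55) + 0.444(81.4) = 66.7216
T̂_B = 0.725(55) + 0.275(73.3) = 60.0325
T̂_A − T̂_B = 6.6891

6.69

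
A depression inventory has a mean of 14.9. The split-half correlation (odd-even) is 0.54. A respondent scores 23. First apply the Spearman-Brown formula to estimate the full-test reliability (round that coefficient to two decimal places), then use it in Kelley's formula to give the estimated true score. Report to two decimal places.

Spearman-Brown: ρ = 2r/(1 + r) = 2(0.54)/(1 + 0.54) = 1.080/1.54 = 0.7013 → 0.70
T̂ = ρX + (1 − ρ)μ
  = 0.70 × 23 + 0.30 × 14.9
  = 16.10 + 4.470
  = 20.570
  ≈ 20.57

20.57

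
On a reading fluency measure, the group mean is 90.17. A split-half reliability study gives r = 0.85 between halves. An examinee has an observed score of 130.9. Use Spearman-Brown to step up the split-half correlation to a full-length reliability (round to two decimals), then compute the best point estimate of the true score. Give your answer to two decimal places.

Spearman-Brown: ρ = 2r/(1 + r) = 2(0.85)/(1 + 0.85) = 1.700/1.85 = 0.9189 → 0.92
T̂ = ρX + (1 − ρ)μ
  = 0.92 × 130.9 + 0.08 × 90.17
  = 120.428 + 7.2136
  = 127.642
  ≈ 127.64

127.64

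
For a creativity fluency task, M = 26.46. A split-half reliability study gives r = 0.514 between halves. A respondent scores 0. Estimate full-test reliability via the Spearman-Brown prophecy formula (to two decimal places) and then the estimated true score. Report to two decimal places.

Spearman-Brown: ρ = 2r/(1 + r) = 2(0.514)/(1 + 0.514) = 1.0280/1.514 = 0.6790 → 0.68
T̂ = ρX + (1 − ρ)μ
  = 0.68 × 0 + 0.32 × 26.46
  = 0.00 + 8.4672
  = 8.467
  ≈ 8.47

8.47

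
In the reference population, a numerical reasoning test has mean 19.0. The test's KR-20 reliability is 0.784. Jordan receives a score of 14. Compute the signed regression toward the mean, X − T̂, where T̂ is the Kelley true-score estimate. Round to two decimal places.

T̂ = ρX + (1 − ρ)μ
  = 0.784 × 14 + 0.216 × 19.0
  = 10.976 + 4.1040
  = 15.0800
  ≈ 15.080
X − T̂ = 14 − 15.080 = -1.080 → -1.08

-1.08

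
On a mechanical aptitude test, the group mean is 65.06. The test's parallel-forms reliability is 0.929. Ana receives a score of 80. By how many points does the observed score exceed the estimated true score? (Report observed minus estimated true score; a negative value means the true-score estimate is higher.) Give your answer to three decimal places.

1.061

Weight the observed score by reliability and the mean by (1 − reliability): T̂ = 0.929·80 + 0.071·65.06 = 74.320 + 4.61926 = 78.93926.
X − T̂ = 80 − 78.9393 = 1.0607 → 1.061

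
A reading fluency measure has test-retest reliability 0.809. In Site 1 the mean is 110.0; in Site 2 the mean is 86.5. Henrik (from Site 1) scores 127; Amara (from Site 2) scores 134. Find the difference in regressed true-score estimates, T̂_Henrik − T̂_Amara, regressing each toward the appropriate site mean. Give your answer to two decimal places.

-1.17

T̂_Henrik = 0.809(127) + 0.191(110.0) = 123.7530
T̂_Amara = 0.809(134) + 0.191(86.5) = 124.9275
Difference = 123.7530 − 124.9275 = -1.1745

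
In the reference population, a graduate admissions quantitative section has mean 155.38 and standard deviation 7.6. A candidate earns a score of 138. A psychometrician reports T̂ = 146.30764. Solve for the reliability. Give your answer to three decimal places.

T̂ = ρX + (1 − ρ)μ  ⇒  T̂ − μ = ρ(X − μ)
ρ = (T̂ − μ)/(X − μ) = (146.30764 − 155.38) / (138 − 155.38) = -9.07236 / -17.38 = 0.52200

0.522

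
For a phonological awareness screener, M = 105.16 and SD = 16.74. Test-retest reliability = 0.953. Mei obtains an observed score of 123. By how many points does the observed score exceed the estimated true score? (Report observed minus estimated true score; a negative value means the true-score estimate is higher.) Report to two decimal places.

0.84

T̂ = 0.953(123) + 0.047(105.16) = 117.219 + 4.94252 = 122.1615 → 122.162
X − T̂ = 123 − 122.162 = 0.838 → 0.84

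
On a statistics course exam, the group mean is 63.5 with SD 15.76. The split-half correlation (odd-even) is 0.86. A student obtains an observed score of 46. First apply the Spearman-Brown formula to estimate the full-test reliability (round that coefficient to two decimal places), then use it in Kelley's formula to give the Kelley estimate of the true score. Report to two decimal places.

Spearman-Brown: ρ = 2r/(1 + r) = 2(0.86)/(1 + 0.86) = 1.720/1.86 = 0.9247 → 0.92
Kelley's formula gives T̂ = 0.92·46 + 0.08·63.5 = 42.32 + 5.080 = 47.400.

47.40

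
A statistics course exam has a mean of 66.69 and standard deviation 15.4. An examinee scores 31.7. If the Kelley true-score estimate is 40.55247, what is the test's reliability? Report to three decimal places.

T̂ = ρX + (1 − ρ)μ  ⇒  T̂ − μ = ρ(X − μ)
ρ = (T̂ − μ)/(X − μ) = (40.55247 − 66.69) / (31.7 − 66.69) = -26.13753 / -34.99 = 0.74700

0.747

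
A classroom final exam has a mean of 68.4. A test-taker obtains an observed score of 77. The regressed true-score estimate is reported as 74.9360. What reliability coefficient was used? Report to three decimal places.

0.760

T̂ = ρX + (1 − ρ)μ  ⇒  T̂ − μ = ρ(X − μ)
ρ = (T̂ − μ)/(X − μ) = (74.9360 − 68.4) / (77 − 68.4) = 6.5360 / 8.6 = 0.76000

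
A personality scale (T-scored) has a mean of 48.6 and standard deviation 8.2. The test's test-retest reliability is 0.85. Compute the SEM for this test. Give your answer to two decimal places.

SEM = SD · √(1 − ρ) = 8.2 × √0.15 = 8.2 × 0.3873 = 3.176

3.18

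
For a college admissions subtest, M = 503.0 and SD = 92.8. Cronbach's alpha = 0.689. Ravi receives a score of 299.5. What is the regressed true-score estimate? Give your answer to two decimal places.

362.79

T̂ = 0.689(299.5) + 0.311(503.0) = 206.3555 + 156.4330 = 362.788 → 362.79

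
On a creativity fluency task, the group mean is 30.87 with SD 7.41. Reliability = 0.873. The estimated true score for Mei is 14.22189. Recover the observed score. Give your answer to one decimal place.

T̂ = ρX + (1 − ρ)μ  ⇒  X = (T̂ − (1 − ρ)μ) / ρ
X = (14.22189 − 0.127 × 30.87) / 0.873 = (14.22189 − 3.92049) / 0.873 = 10.30140 / 0.873 = 11.800

11.8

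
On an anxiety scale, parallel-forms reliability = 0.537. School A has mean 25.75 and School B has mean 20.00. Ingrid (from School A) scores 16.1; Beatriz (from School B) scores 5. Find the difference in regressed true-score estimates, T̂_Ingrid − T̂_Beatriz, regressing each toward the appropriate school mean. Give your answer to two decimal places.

T̂_Ingrid = 0.537(16.1) + 0.463(25.75) = 20.5680
T̂_Beatriz = 0.537(5) + 0.463(20.00) = 11.9450
Difference = 20.5680 − 11.9450 = 8.6230

8.62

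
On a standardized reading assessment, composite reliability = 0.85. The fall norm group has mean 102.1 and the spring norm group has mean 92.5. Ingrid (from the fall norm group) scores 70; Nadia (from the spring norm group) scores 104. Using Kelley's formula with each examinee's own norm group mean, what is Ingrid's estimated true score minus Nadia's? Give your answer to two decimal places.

T̂_Ingrid = 0.85(70) + 0.15(102.1) = 74.8150
T̂_Nadia = 0.85(104) + 0.15(92.5) = 102.2750
Difference = 74.8150 − 102.2750 = -27.4600

-27.46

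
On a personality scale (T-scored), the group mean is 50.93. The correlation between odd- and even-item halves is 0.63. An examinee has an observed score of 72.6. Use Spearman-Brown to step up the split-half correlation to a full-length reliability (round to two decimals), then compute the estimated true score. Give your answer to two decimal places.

Spearman-Brown: ρ = 2r/(1 + r) = 2(0.63)/(1 + 0.63) = 1.260/1.63 = 0.7730 → 0.77
T̂ = ρX + (1 − ρ)μ
  = 0.77 × 72.6 + 0.23 × 50.93
  = 55.902 + 11.7139
  = 67.616
  ≈ 67.62

67.62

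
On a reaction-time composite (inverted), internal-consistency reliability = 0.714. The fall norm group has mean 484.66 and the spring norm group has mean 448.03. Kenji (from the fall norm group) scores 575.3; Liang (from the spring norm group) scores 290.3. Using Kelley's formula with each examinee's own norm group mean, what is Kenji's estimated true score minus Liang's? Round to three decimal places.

213.966

T̂_Kenji = 0.714(575.3) + 0.286(484.66) = 549.37696
T̂_Liang = 0.714(290.3) + 0.286(448.03) = 335.41078
Difference = 549.37696 − 335.41078 = 213.96618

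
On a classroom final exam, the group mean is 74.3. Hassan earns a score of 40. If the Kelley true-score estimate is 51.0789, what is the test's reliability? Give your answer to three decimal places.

T̂ = ρX + (1 − ρ)μ  ⇒  T̂ − μ = ρ(X − μ)
ρ = (T̂ − μ)/(X − μ) = (51.0789 − 74.3) / (40 − 74.3) = -23.2211 / -34.3 = 0.67700

0.677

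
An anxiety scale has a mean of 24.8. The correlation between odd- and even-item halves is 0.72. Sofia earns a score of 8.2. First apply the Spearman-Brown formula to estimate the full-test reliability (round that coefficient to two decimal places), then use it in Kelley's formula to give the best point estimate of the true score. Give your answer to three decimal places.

10.856

Spearman-Brown: ρ = 2r/(1 + r) = 2(0.72)/(1 + 0.72) = 1.440/1.72 = 0.8372 → 0.84
Kelley's formula gives T̂ = 0.84·8.2 + 0.16·24.8 = 6.888 + 3.968 = 10.8560.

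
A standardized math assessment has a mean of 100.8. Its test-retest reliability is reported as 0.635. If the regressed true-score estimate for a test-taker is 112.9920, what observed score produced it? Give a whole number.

120

T̂ = ρX + (1 − ρ)μ  ⇒  X = (T̂ − (1 − ρ)μ) / ρ
X = (112.9920 − 0.365 × 100.8) / 0.635 = (112.9920 − 36.7920) / 0.635 = 76.2000 / 0.635 = 120.00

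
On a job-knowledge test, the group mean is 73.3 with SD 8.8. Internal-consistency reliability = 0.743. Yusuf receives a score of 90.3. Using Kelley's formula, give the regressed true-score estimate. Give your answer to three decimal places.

T̂ = 0.743(90.3) + 0.257(73.3) = 67.0929 + 18.8381 = 85.9310 → 85.931

85.931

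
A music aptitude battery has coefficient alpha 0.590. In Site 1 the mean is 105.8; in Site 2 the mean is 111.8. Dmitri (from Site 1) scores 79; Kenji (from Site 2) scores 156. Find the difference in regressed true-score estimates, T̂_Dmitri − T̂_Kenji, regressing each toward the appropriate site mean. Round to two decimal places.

T̂_Dmitri = 0.590(79) + 0.410(105.8) = 89.9880
T̂_Kenji = 0.590(156) + 0.410(111.8) = 137.8780
Difference = 89.9880 − 137.8780 = -47.8900

-47.89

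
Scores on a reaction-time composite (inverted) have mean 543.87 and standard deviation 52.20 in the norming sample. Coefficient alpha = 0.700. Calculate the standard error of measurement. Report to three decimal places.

SEM = SD · √(1 − ρ) = 52.20 × √0.300 = 52.20 × 0.5477 = 28.5911

28.591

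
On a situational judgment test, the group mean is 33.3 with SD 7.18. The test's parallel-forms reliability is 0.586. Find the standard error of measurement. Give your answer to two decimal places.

4.62

SEM = SD · √(1 − ρ) = 7.18 × √0.414 = 7.18 × 0.6434 = 4.620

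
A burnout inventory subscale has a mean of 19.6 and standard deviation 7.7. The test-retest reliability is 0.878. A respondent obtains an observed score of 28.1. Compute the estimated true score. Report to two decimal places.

T̂ = ρX + (1 − ρ)μ
  = 0.878 × 28.1 + 0.122 × 19.6
  = 24.6718 + 2.3912
  = 27.063
  ≈ 27.06

27.06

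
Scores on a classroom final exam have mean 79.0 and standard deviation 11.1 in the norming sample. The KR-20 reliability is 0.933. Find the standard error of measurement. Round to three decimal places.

SEM = SD · √(1 − ρ) = 11.1 × √0.067 = 11.1 × 0.2588 = 2.8732

2.873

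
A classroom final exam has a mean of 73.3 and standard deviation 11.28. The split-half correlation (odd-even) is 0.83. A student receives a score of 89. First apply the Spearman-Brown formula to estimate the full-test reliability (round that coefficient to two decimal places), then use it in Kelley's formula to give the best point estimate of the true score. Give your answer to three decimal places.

87.587

Spearman-Brown: ρ = 2r/(1 + r) = 2(0.83)/(1 + 0.83) = 1.660/1.83 = 0.9071 → 0.91
T̂ = ρX + (1 − ρ)μ
  = 0.91 × 89 + 0.09 × 73.3
  = 80.99 + 6.597
  = 87.5870
  ≈ 87.587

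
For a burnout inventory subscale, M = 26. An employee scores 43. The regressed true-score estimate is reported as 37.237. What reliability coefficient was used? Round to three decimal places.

0.661

T̂ = ρX + (1 − ρ)μ  ⇒  T̂ − μ = ρ(X − μ)
ρ = (T̂ − μ)/(X − μ) = (37.237 − 26) / (43 − 26) = 11.237 / 17.0 = 0.66100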